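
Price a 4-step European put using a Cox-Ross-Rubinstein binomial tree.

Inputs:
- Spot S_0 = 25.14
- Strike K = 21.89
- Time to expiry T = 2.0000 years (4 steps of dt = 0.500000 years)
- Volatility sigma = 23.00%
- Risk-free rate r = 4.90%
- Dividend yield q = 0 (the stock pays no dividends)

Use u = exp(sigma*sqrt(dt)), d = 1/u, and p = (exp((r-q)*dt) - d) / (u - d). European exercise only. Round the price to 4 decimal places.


Answer: Price = V(0,0) = 1.0974

Derivation:
dt = T/N = 0.500000
u = exp(sigma*sqrt(dt)) = 1.176607; d = 1/u = 0.849902
p = (exp((r-q)*dt) - d) / (u - d) = 0.535348
Discount per step: exp(-r*dt) = 0.975798
Stock lattice S(k, i) with i counting down-moves:
  k=0: S(0,0) = 25.1400
  k=1: S(1,0) = 29.5799; S(1,1) = 21.3665
  k=2: S(2,0) = 34.8039; S(2,1) = 25.1400; S(2,2) = 18.1594
  k=3: S(3,0) = 40.9505; S(3,1) = 29.5799; S(3,2) = 21.3665; S(3,3) = 15.4337
  k=4: S(4,0) = 48.1826; S(4,1) = 34.8039; S(4,2) = 25.1400; S(4,3) = 18.1594; S(4,4) = 13.1172
Terminal payoffs V(N, i) = max(K - S_T, 0):
  V(4,0) = 0.000000; V(4,1) = 0.000000; V(4,2) = 0.000000; V(4,3) = 3.730550; V(4,4) = 8.772831
Backward induction: V(k, i) = exp(-r*dt) * [p * V(k+1, i) + (1-p) * V(k+1, i+1)].
  V(3,0) = exp(-r*dt) * [p*0.000000 + (1-p)*0.000000] = 0.000000
  V(3,1) = exp(-r*dt) * [p*0.000000 + (1-p)*0.000000] = 0.000000
  V(3,2) = exp(-r*dt) * [p*0.000000 + (1-p)*3.730550] = 1.691455
  V(3,3) = exp(-r*dt) * [p*3.730550 + (1-p)*8.772831] = 5.926464
  V(2,0) = exp(-r*dt) * [p*0.000000 + (1-p)*0.000000] = 0.000000
  V(2,1) = exp(-r*dt) * [p*0.000000 + (1-p)*1.691455] = 0.766916
  V(2,2) = exp(-r*dt) * [p*1.691455 + (1-p)*5.926464] = 3.570697
  V(1,0) = exp(-r*dt) * [p*0.000000 + (1-p)*0.766916] = 0.347724
  V(1,1) = exp(-r*dt) * [p*0.766916 + (1-p)*3.570697] = 2.019606
  V(0,0) = exp(-r*dt) * [p*0.347724 + (1-p)*2.019606] = 1.097350


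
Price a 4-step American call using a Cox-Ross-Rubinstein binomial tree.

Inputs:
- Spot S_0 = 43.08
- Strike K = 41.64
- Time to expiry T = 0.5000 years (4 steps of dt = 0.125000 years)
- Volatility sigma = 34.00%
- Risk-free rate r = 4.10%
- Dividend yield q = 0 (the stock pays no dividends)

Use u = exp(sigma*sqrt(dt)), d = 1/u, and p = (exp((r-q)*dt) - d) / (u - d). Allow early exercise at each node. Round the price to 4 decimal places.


dt = T/N = 0.125000
u = exp(sigma*sqrt(dt)) = 1.127732; d = 1/u = 0.886736
p = (exp((r-q)*dt) - d) / (u - d) = 0.491305
Discount per step: exp(-r*dt) = 0.994888
Stock lattice S(k, i) with i counting down-moves:
  k=0: S(0,0) = 43.0800
  k=1: S(1,0) = 48.5827; S(1,1) = 38.2006
  k=2: S(2,0) = 54.7882; S(2,1) = 43.0800; S(2,2) = 33.8738
  k=3: S(3,0) = 61.7864; S(3,1) = 48.5827; S(3,2) = 38.2006; S(3,3) = 30.0371
  k=4: S(4,0) = 69.6785; S(4,1) = 54.7882; S(4,2) = 43.0800; S(4,3) = 33.8738; S(4,4) = 26.6350
Terminal payoffs V(N, i) = max(S_T - K, 0):
  V(4,0) = 28.038476; V(4,1) = 13.148217; V(4,2) = 1.440000; V(4,3) = 0.000000; V(4,4) = 0.000000
Backward induction: V(k, i) = exp(-r*dt) * [p * V(k+1, i) + (1-p) * V(k+1, i+1)]; then take max(V_cont, immediate exercise) for American.
  V(3,0) = exp(-r*dt) * [p*28.038476 + (1-p)*13.148217] = 20.359261; exercise = 20.146402; V(3,0) = max -> 20.359261
  V(3,1) = exp(-r*dt) * [p*13.148217 + (1-p)*1.440000] = 7.155535; exercise = 6.942676; V(3,1) = max -> 7.155535
  V(3,2) = exp(-r*dt) * [p*1.440000 + (1-p)*0.000000] = 0.703862; exercise = 0.000000; V(3,2) = max -> 0.703862
  V(3,3) = exp(-r*dt) * [p*0.000000 + (1-p)*0.000000] = 0.000000; exercise = 0.000000; V(3,3) = max -> 0.000000
  V(2,0) = exp(-r*dt) * [p*20.359261 + (1-p)*7.155535] = 13.572847; exercise = 13.148217; V(2,0) = max -> 13.572847
  V(2,1) = exp(-r*dt) * [p*7.155535 + (1-p)*0.703862] = 3.853797; exercise = 1.440000; V(2,1) = max -> 3.853797
  V(2,2) = exp(-r*dt) * [p*0.703862 + (1-p)*0.000000] = 0.344043; exercise = 0.000000; V(2,2) = max -> 0.344043
  V(1,0) = exp(-r*dt) * [p*13.572847 + (1-p)*3.853797] = 8.584702; exercise = 6.942676; V(1,0) = max -> 8.584702
  V(1,1) = exp(-r*dt) * [p*3.853797 + (1-p)*0.344043] = 2.057828; exercise = 0.000000; V(1,1) = max -> 2.057828
  V(0,0) = exp(-r*dt) * [p*8.584702 + (1-p)*2.057828] = 5.237600; exercise = 1.440000; V(0,0) = max -> 5.237600

Answer: Price = V(0,0) = 5.2376


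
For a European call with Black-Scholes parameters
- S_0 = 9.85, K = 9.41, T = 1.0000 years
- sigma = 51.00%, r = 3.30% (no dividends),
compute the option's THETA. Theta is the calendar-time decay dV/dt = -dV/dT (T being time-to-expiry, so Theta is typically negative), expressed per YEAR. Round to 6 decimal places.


d1 = 0.4093107874; d2 = -0.1006892126
phi(d1) = 0.3668852341; exp(-qT) = 1.0000000000; exp(-rT) = 0.9675385596
Theta = -S*exp(-qT)*phi(d1)*sigma/(2*sqrt(T)) - r*K*exp(-rT)*N(d2) + q*S*exp(-qT)*N(d1)
N(d1) = 0.6588442000; N(d2) = 0.4598985875; sqrt(T) = 1.0000000000
Term 1 = -9.8500 * 1.0000000000 * 0.3668852341 * 0.5100 / (2 * 1.0000000000) = -0.9215239868
Term 2 = -0.0330 * 9.4100 * 0.9675385596 * 0.4598985875 = -0.1381764151
Term 3 = 0 (no dividend yield, q = 0)
Theta = -0.9215239868 + (-0.1381764151) + (0.0000000000) = -1.059700

Answer: Theta = -1.059700


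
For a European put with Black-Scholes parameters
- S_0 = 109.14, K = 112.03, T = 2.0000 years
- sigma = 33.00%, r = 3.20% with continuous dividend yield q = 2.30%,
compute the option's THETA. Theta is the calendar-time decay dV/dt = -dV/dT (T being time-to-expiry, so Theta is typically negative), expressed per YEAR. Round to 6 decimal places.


d1 = 0.2159134897; d2 = -0.2507769859
phi(d1) = 0.3897507484; exp(-qT) = 0.9550419622; exp(-rT) = 0.9380049995
Theta = -S*exp(-qT)*phi(d1)*sigma/(2*sqrt(T)) + r*K*exp(-rT)*N(-d2) - q*S*exp(-qT)*N(-d1)
N(-d1) = 0.4145275909; N(-d2) = 0.5990067321; sqrt(T) = 1.4142135624
Term 1 = -109.1400 * 0.9550419622 * 0.3897507484 * 0.3300 / (2 * 1.4142135624) = -4.7398250017
Term 2 = 0.0320 * 112.0300 * 0.9380049995 * 0.5990067321 = 2.0142861695
Term 3 = -0.0230 * 109.1400 * 0.9550419622 * 0.4145275909 = -0.9937741180
Theta = -4.7398250017 + (2.0142861695) + (-0.9937741180) = -3.719313

Answer: Theta = -3.719313


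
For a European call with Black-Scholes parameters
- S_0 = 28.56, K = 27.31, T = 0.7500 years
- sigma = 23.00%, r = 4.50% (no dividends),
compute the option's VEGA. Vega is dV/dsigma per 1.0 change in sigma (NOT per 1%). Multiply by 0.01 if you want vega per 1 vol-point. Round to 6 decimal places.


Answer: Vega = 8.735094

Derivation:
d1 = 0.4937183314; d2 = 0.2945324886
phi(d1) = 0.3531658760; exp(-qT) = 1.0000000000; exp(-rT) = 0.9668131777
Vega = S * exp(-qT) * phi(d1) * sqrt(T) = 28.5600 * 1.0000000000 * 0.3531658760 * 0.8660254038 = 8.735094


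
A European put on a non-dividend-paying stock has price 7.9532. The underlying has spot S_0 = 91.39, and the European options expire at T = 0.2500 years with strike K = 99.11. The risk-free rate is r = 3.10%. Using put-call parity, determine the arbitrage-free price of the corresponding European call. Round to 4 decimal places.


Put-call parity: C - P = S_0 * exp(-qT) - K * exp(-rT).
S_0 * exp(-qT) = 91.3900 * 1.00000000 = 91.39000000
K * exp(-rT) = 99.1100 * 0.99227995 = 98.34486622
C = P + S*exp(-qT) - K*exp(-rT)
C = 7.9532 + 91.39000000 - 98.34486622 = 0.9983

Answer: Call price = 0.9983


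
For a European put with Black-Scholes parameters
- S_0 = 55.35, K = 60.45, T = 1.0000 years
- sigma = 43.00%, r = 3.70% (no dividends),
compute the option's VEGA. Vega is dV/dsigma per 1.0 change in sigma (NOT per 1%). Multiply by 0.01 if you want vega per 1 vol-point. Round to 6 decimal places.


d1 = 0.0960699584; d2 = -0.3339300416
phi(d1) = 0.3971055154; exp(-qT) = 1.0000000000; exp(-rT) = 0.9636761353
Vega = S * exp(-qT) * phi(d1) * sqrt(T) = 55.3500 * 1.0000000000 * 0.3971055154 * 1.0000000000 = 21.979790

Answer: Vega = 21.979790


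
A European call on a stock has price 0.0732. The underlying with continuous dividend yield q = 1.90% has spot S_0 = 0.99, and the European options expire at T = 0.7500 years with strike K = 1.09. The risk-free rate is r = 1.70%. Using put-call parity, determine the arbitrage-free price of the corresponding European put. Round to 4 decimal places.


Put-call parity: C - P = S_0 * exp(-qT) - K * exp(-rT).
S_0 * exp(-qT) = 0.9900 * 0.98585105 = 0.97599254
K * exp(-rT) = 1.0900 * 0.98733094 = 1.07619072
P = C - S*exp(-qT) + K*exp(-rT)
P = 0.0732 - 0.97599254 + 1.07619072 = 0.1734

Answer: Put price = 0.1734


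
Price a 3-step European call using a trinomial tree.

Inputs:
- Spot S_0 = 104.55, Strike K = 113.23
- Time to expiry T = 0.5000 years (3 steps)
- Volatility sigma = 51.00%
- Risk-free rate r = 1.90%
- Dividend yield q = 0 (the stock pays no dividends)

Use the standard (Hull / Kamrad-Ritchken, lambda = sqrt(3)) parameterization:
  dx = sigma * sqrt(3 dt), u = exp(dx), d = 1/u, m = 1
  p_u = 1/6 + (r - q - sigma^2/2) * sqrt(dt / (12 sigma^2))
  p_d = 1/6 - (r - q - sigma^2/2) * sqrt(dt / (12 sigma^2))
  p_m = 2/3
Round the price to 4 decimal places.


Answer: Price = V(0,0) = 11.8083

Derivation:
dt = T/N = 0.166667; dx = sigma*sqrt(3*dt) = 0.360624
u = exp(dx) = 1.434225; d = 1/u = 0.697241
p_u = 0.141005, p_m = 0.666667, p_d = 0.192328
Discount per step: exp(-r*dt) = 0.996838
Stock lattice S(k, j) with j the centered position index:
  k=0: S(0,+0) = 104.5500
  k=1: S(1,-1) = 72.8965; S(1,+0) = 104.5500; S(1,+1) = 149.9482
  k=2: S(2,-2) = 50.8264; S(2,-1) = 72.8965; S(2,+0) = 104.5500; S(2,+1) = 149.9482; S(2,+2) = 215.0594
  k=3: S(3,-3) = 35.4383; S(3,-2) = 50.8264; S(3,-1) = 72.8965; S(3,+0) = 104.5500; S(3,+1) = 149.9482; S(3,+2) = 215.0594; S(3,+3) = 308.4435
Terminal payoffs V(N, j) = max(S_T - K, 0):
  V(3,-3) = 0.000000; V(3,-2) = 0.000000; V(3,-1) = 0.000000; V(3,+0) = 0.000000; V(3,+1) = 36.718197; V(3,+2) = 101.829416; V(3,+3) = 195.213537
Backward induction: V(k, j) = exp(-r*dt) * [p_u * V(k+1, j+1) + p_m * V(k+1, j) + p_d * V(k+1, j-1)]
  V(2,-2) = exp(-r*dt) * [p_u*0.000000 + p_m*0.000000 + p_d*0.000000] = 0.000000
  V(2,-1) = exp(-r*dt) * [p_u*0.000000 + p_m*0.000000 + p_d*0.000000] = 0.000000
  V(2,+0) = exp(-r*dt) * [p_u*36.718197 + p_m*0.000000 + p_d*0.000000] = 5.161086
  V(2,+1) = exp(-r*dt) * [p_u*101.829416 + p_m*36.718197 + p_d*0.000000] = 38.714481
  V(2,+2) = exp(-r*dt) * [p_u*195.213537 + p_m*101.829416 + p_d*36.718197] = 102.150348
  V(1,-1) = exp(-r*dt) * [p_u*5.161086 + p_m*0.000000 + p_d*0.000000] = 0.725439
  V(1,+0) = exp(-r*dt) * [p_u*38.714481 + p_m*5.161086 + p_d*0.000000] = 8.871528
  V(1,+1) = exp(-r*dt) * [p_u*102.150348 + p_m*38.714481 + p_d*5.161086] = 41.075723
  V(0,+0) = exp(-r*dt) * [p_u*41.075723 + p_m*8.871528 + p_d*0.725439] = 11.808311


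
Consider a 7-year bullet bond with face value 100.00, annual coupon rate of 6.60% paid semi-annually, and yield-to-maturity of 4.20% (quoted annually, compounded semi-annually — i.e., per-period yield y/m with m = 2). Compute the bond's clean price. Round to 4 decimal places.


Answer: Price = 114.4258

Derivation:
Coupon per period c = face * coupon_rate / m = 3.300000
Periods per year m = 2; per-period yield y/m = 0.021000
Number of cashflows N = 14
Cashflows (t years, CF_t, discount factor 1/(1+y/m)^(m*t), PV):
  t = 0.5000: CF_t = 3.300000, DF = 0.979432, PV = 3.232125
  t = 1.0000: CF_t = 3.300000, DF = 0.959287, PV = 3.165647
  t = 1.5000: CF_t = 3.300000, DF = 0.939556, PV = 3.100536
  t = 2.0000: CF_t = 3.300000, DF = 0.920231, PV = 3.036764
  t = 2.5000: CF_t = 3.300000, DF = 0.901304, PV = 2.974303
  t = 3.0000: CF_t = 3.300000, DF = 0.882766, PV = 2.913127
  t = 3.5000: CF_t = 3.300000, DF = 0.864609, PV = 2.853210
  t = 4.0000: CF_t = 3.300000, DF = 0.846826, PV = 2.794525
  t = 4.5000: CF_t = 3.300000, DF = 0.829408, PV = 2.737047
  t = 5.0000: CF_t = 3.300000, DF = 0.812349, PV = 2.680751
  t = 5.5000: CF_t = 3.300000, DF = 0.795640, PV = 2.625613
  t = 6.0000: CF_t = 3.300000, DF = 0.779276, PV = 2.571610
  t = 6.5000: CF_t = 3.300000, DF = 0.763247, PV = 2.518717
  t = 7.0000: CF_t = 103.300000, DF = 0.747549, PV = 77.221802
Price P = sum_t PV_t = 114.425777


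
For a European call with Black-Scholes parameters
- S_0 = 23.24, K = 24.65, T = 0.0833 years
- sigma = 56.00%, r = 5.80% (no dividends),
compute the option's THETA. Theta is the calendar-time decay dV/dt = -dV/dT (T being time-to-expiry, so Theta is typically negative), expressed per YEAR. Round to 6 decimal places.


d1 = -0.2537289442; d2 = -0.4153546848
phi(d1) = 0.3863051330; exp(-qT) = 1.0000000000; exp(-rT) = 0.9951802524
Theta = -S*exp(-qT)*phi(d1)*sigma/(2*sqrt(T)) - r*K*exp(-rT)*N(d2) + q*S*exp(-qT)*N(d1)
N(d1) = 0.3998524857; N(d2) = 0.3389411373; sqrt(T) = 0.2886173938
Term 1 = -23.2400 * 1.0000000000 * 0.3863051330 * 0.5600 / (2 * 0.2886173938) = -8.7096786800
Term 2 = -0.0580 * 24.6500 * 0.9951802524 * 0.3389411373 = -0.4822485707
Term 3 = 0 (no dividend yield, q = 0)
Theta = -8.7096786800 + (-0.4822485707) + (0.0000000000) = -9.191927

Answer: Theta = -9.191927


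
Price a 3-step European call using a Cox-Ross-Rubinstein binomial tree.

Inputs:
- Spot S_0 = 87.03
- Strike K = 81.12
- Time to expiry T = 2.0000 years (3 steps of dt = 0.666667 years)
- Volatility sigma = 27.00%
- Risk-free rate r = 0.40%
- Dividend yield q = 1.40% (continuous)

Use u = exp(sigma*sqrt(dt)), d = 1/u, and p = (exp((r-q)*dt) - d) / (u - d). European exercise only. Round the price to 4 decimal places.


dt = T/N = 0.666667
u = exp(sigma*sqrt(dt)) = 1.246643; d = 1/u = 0.802154
p = (exp((r-q)*dt) - d) / (u - d) = 0.430160
Discount per step: exp(-r*dt) = 0.997337
Stock lattice S(k, i) with i counting down-moves:
  k=0: S(0,0) = 87.0300
  k=1: S(1,0) = 108.4953; S(1,1) = 69.8115
  k=2: S(2,0) = 135.2549; S(2,1) = 87.0300; S(2,2) = 55.9996
  k=3: S(3,0) = 168.6145; S(3,1) = 108.4953; S(3,2) = 69.8115; S(3,3) = 44.9203
Terminal payoffs V(N, i) = max(S_T - K, 0):
  V(3,0) = 87.494512; V(3,1) = 27.375312; V(3,2) = 0.000000; V(3,3) = 0.000000
Backward induction: V(k, i) = exp(-r*dt) * [p * V(k+1, i) + (1-p) * V(k+1, i+1)].
  V(2,0) = exp(-r*dt) * [p*87.494512 + (1-p)*27.375312] = 53.094411
  V(2,1) = exp(-r*dt) * [p*27.375312 + (1-p)*0.000000] = 11.744403
  V(2,2) = exp(-r*dt) * [p*0.000000 + (1-p)*0.000000] = 0.000000
  V(1,0) = exp(-r*dt) * [p*53.094411 + (1-p)*11.744403] = 29.452876
  V(1,1) = exp(-r*dt) * [p*11.744403 + (1-p)*0.000000] = 5.038518
  V(0,0) = exp(-r*dt) * [p*29.452876 + (1-p)*5.038518] = 15.499211

Answer: Price = V(0,0) = 15.4992


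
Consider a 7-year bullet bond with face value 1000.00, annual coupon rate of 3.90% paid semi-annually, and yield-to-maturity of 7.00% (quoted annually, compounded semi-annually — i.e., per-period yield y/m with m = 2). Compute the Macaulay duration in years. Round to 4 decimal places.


Coupon per period c = face * coupon_rate / m = 19.500000
Periods per year m = 2; per-period yield y/m = 0.035000
Number of cashflows N = 14
Cashflows (t years, CF_t, discount factor 1/(1+y/m)^(m*t), PV):
  t = 0.5000: CF_t = 19.500000, DF = 0.966184, PV = 18.840580
  t = 1.0000: CF_t = 19.500000, DF = 0.933511, PV = 18.203459
  t = 1.5000: CF_t = 19.500000, DF = 0.901943, PV = 17.587883
  t = 2.0000: CF_t = 19.500000, DF = 0.871442, PV = 16.993123
  t = 2.5000: CF_t = 19.500000, DF = 0.841973, PV = 16.418477
  t = 3.0000: CF_t = 19.500000, DF = 0.813501, PV = 15.863263
  t = 3.5000: CF_t = 19.500000, DF = 0.785991, PV = 15.326824
  t = 4.0000: CF_t = 19.500000, DF = 0.759412, PV = 14.808525
  t = 4.5000: CF_t = 19.500000, DF = 0.733731, PV = 14.307754
  t = 5.0000: CF_t = 19.500000, DF = 0.708919, PV = 13.823917
  t = 5.5000: CF_t = 19.500000, DF = 0.684946, PV = 13.356441
  t = 6.0000: CF_t = 19.500000, DF = 0.661783, PV = 12.904774
  t = 6.5000: CF_t = 19.500000, DF = 0.639404, PV = 12.468381
  t = 7.0000: CF_t = 1019.500000, DF = 0.617782, PV = 629.828535
Price P = sum_t PV_t = 830.731936
Macaulay numerator sum_t t * PV_t:
  t * PV_t at t = 0.5000: 9.420290
  t * PV_t at t = 1.0000: 18.203459
  t * PV_t at t = 1.5000: 26.381824
  t * PV_t at t = 2.0000: 33.986247
  t * PV_t at t = 2.5000: 41.046192
  t * PV_t at t = 3.0000: 47.589788
  t * PV_t at t = 3.5000: 53.643883
  t * PV_t at t = 4.0000: 59.234101
  t * PV_t at t = 4.5000: 64.384893
  t * PV_t at t = 5.0000: 69.119584
  t * PV_t at t = 5.5000: 73.460428
  t * PV_t at t = 6.0000: 77.428646
  t * PV_t at t = 6.5000: 81.044476
  t * PV_t at t = 7.0000: 4408.799746
Macaulay duration D = (sum_t t * PV_t) / P = 5063.743557 / 830.731936 = 6.095521

Answer: Macaulay duration = 6.0955 years


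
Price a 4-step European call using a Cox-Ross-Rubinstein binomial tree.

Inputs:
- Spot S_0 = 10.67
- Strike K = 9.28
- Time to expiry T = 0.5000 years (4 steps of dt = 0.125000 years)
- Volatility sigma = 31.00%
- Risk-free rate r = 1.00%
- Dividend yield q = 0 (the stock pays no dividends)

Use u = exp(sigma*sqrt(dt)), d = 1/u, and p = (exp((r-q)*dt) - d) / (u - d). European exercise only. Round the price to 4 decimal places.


dt = T/N = 0.125000
u = exp(sigma*sqrt(dt)) = 1.115833; d = 1/u = 0.896191
p = (exp((r-q)*dt) - d) / (u - d) = 0.478322
Discount per step: exp(-r*dt) = 0.998751
Stock lattice S(k, i) with i counting down-moves:
  k=0: S(0,0) = 10.6700
  k=1: S(1,0) = 11.9059; S(1,1) = 9.5624
  k=2: S(2,0) = 13.2850; S(2,1) = 10.6700; S(2,2) = 8.5697
  k=3: S(3,0) = 14.8239; S(3,1) = 11.9059; S(3,2) = 9.5624; S(3,3) = 7.6801
  k=4: S(4,0) = 16.5410; S(4,1) = 13.2850; S(4,2) = 10.6700; S(4,3) = 8.5697; S(4,4) = 6.8828
Terminal payoffs V(N, i) = max(S_T - K, 0):
  V(4,0) = 7.261002; V(4,1) = 4.005048; V(4,2) = 1.390000; V(4,3) = 0.000000; V(4,4) = 0.000000
Backward induction: V(k, i) = exp(-r*dt) * [p * V(k+1, i) + (1-p) * V(k+1, i+1)].
  V(3,0) = exp(-r*dt) * [p*7.261002 + (1-p)*4.005048] = 5.555492
  V(3,1) = exp(-r*dt) * [p*4.005048 + (1-p)*1.390000] = 2.637535
  V(3,2) = exp(-r*dt) * [p*1.390000 + (1-p)*0.000000] = 0.664037
  V(3,3) = exp(-r*dt) * [p*0.000000 + (1-p)*0.000000] = 0.000000
  V(2,0) = exp(-r*dt) * [p*5.555492 + (1-p)*2.637535] = 4.028219
  V(2,1) = exp(-r*dt) * [p*2.637535 + (1-p)*0.664037] = 1.605995
  V(2,2) = exp(-r*dt) * [p*0.664037 + (1-p)*0.000000] = 0.317226
  V(1,0) = exp(-r*dt) * [p*4.028219 + (1-p)*1.605995] = 2.761143
  V(1,1) = exp(-r*dt) * [p*1.605995 + (1-p)*0.317226] = 0.932506
  V(0,0) = exp(-r*dt) * [p*2.761143 + (1-p)*0.932506] = 1.804925

Answer: Price = V(0,0) = 1.8049


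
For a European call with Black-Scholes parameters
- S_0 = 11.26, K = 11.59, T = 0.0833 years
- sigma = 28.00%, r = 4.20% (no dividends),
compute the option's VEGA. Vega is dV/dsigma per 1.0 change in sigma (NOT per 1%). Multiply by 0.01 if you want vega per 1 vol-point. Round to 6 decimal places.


Answer: Vega = 1.248817

Derivation:
d1 = -0.2737444490; d2 = -0.3545573192
phi(d1) = 0.3842712695; exp(-qT) = 1.0000000000; exp(-rT) = 0.9965075130
Vega = S * exp(-qT) * phi(d1) * sqrt(T) = 11.2600 * 1.0000000000 * 0.3842712695 * 0.2886173938 = 1.248817


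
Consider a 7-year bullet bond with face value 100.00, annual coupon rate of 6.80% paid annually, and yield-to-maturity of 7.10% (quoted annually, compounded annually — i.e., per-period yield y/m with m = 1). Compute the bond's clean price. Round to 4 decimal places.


Coupon per period c = face * coupon_rate / m = 6.800000
Periods per year m = 1; per-period yield y/m = 0.071000
Number of cashflows N = 7
Cashflows (t years, CF_t, discount factor 1/(1+y/m)^(m*t), PV):
  t = 1.0000: CF_t = 6.800000, DF = 0.933707, PV = 6.349206
  t = 2.0000: CF_t = 6.800000, DF = 0.871808, PV = 5.928297
  t = 3.0000: CF_t = 6.800000, DF = 0.814013, PV = 5.535292
  t = 4.0000: CF_t = 6.800000, DF = 0.760050, PV = 5.168339
  t = 5.0000: CF_t = 6.800000, DF = 0.709664, PV = 4.825714
  t = 6.0000: CF_t = 6.800000, DF = 0.662618, PV = 4.505802
  t = 7.0000: CF_t = 106.800000, DF = 0.618691, PV = 66.076184
Price P = sum_t PV_t = 98.388835

Answer: Price = 98.3888


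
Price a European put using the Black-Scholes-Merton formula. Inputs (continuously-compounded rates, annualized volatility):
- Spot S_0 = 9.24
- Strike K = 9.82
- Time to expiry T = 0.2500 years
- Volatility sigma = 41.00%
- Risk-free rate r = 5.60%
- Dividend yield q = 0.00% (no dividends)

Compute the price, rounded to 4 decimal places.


Answer: Price = 1.0142

Derivation:
d1 = (ln(S/K) + (r - q + 0.5*sigma^2) * T) / (sigma * sqrt(T)) = -0.12617920
d2 = d1 - sigma * sqrt(T) = -0.33117920
exp(-rT) = 0.98609754; exp(-qT) = 1.00000000
P = K * exp(-rT) * N(-d2) - S_0 * exp(-qT) * N(-d1)
N(-d1) = 0.55020496; N(-d2) = 0.62974544
P = 9.8200 * 0.98609754 * 0.62974544 - 9.2400 * 1.00000000 * 0.55020496 = 1.0142


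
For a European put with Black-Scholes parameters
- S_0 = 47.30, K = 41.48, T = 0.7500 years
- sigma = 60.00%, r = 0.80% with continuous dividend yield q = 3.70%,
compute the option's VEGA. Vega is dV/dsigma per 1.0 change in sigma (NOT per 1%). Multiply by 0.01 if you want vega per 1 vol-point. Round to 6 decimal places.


d1 = 0.4706346008; d2 = -0.0489806414
phi(d1) = 0.3571187223; exp(-qT) = 0.9726314943; exp(-rT) = 0.9940179641
Vega = S * exp(-qT) * phi(d1) * sqrt(T) = 47.3000 * 0.9726314943 * 0.3571187223 * 0.8660254038 = 14.228290

Answer: Vega = 14.228290


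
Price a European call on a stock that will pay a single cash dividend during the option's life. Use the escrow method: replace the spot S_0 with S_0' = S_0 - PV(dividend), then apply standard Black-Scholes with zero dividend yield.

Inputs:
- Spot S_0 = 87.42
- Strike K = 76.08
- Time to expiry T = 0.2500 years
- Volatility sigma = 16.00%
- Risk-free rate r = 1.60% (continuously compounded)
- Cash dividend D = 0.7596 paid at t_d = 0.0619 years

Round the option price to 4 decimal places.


PV(D) = D * exp(-r * t_d) = 0.7596 * 0.99901009 = 0.75884806
S_0' = S_0 - PV(D) = 87.4200 - 0.75884806 = 86.66115194
d1 = (ln(S_0'/K) + (r + sigma^2/2)*T) / (sigma*sqrt(T)) = 1.71775363
d2 = d1 - sigma*sqrt(T) = 1.63775363
exp(-rT) = 0.99600799
N(d1) = 0.95707922; N(d2) = 0.94926345
C = S_0' * N(d1) - K * exp(-rT) * N(d2) = 86.66115194 * 0.95707922 - 76.0800 * 0.99600799 * 0.94926345 = 11.0099

Answer: Price = 11.0099


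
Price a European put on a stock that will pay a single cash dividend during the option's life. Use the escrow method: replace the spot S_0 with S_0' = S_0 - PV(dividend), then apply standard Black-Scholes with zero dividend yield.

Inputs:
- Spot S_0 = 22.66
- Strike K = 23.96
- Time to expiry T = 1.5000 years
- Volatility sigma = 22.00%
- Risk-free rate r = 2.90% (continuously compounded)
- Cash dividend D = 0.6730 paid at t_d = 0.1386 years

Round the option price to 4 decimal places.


Answer: Price = 2.9122

Derivation:
PV(D) = D * exp(-r * t_d) = 0.6730 * 0.99598867 = 0.67030037
S_0' = S_0 - PV(D) = 22.6600 - 0.67030037 = 21.98969963
d1 = (ln(S_0'/K) + (r + sigma^2/2)*T) / (sigma*sqrt(T)) = -0.02231125
d2 = d1 - sigma*sqrt(T) = -0.29175512
exp(-rT) = 0.95743255
N(-d1) = 0.50890016; N(-d2) = 0.61476307
P = K * exp(-rT) * N(-d2) - S_0' * N(-d1) = 23.9600 * 0.95743255 * 0.61476307 - 21.98969963 * 0.50890016 = 2.9122


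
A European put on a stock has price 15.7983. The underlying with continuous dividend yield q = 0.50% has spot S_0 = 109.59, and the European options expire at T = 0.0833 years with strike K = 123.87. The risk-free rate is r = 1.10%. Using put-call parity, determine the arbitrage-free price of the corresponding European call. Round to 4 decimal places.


Put-call parity: C - P = S_0 * exp(-qT) - K * exp(-rT).
S_0 * exp(-qT) = 109.5900 * 0.99958359 = 109.54436527
K * exp(-rT) = 123.8700 * 0.99908412 = 123.75654990
C = P + S*exp(-qT) - K*exp(-rT)
C = 15.7983 + 109.54436527 - 123.75654990 = 1.5861

Answer: Call price = 1.5861


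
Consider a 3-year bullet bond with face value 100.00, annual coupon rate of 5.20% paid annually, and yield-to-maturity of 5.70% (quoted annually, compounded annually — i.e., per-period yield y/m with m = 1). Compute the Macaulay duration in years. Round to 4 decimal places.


Coupon per period c = face * coupon_rate / m = 5.200000
Periods per year m = 1; per-period yield y/m = 0.057000
Number of cashflows N = 3
Cashflows (t years, CF_t, discount factor 1/(1+y/m)^(m*t), PV):
  t = 1.0000: CF_t = 5.200000, DF = 0.946074, PV = 4.919584
  t = 2.0000: CF_t = 5.200000, DF = 0.895056, PV = 4.654289
  t = 3.0000: CF_t = 105.200000, DF = 0.846789, PV = 89.082168
Price P = sum_t PV_t = 98.656041
Macaulay numerator sum_t t * PV_t:
  t * PV_t at t = 1.0000: 4.919584
  t * PV_t at t = 2.0000: 9.308578
  t * PV_t at t = 3.0000: 267.246504
Macaulay duration D = (sum_t t * PV_t) / P = 281.474666 / 98.656041 = 2.853091

Answer: Macaulay duration = 2.8531 years


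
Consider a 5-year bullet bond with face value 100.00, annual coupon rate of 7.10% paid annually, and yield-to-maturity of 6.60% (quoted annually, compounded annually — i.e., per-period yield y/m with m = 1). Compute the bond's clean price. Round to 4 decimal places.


Answer: Price = 102.0722

Derivation:
Coupon per period c = face * coupon_rate / m = 7.100000
Periods per year m = 1; per-period yield y/m = 0.066000
Number of cashflows N = 5
Cashflows (t years, CF_t, discount factor 1/(1+y/m)^(m*t), PV):
  t = 1.0000: CF_t = 7.100000, DF = 0.938086, PV = 6.660413
  t = 2.0000: CF_t = 7.100000, DF = 0.880006, PV = 6.248042
  t = 3.0000: CF_t = 7.100000, DF = 0.825521, PV = 5.861203
  t = 4.0000: CF_t = 7.100000, DF = 0.774410, PV = 5.498314
  t = 5.0000: CF_t = 107.100000, DF = 0.726464, PV = 77.804273
Price P = sum_t PV_t = 102.072244


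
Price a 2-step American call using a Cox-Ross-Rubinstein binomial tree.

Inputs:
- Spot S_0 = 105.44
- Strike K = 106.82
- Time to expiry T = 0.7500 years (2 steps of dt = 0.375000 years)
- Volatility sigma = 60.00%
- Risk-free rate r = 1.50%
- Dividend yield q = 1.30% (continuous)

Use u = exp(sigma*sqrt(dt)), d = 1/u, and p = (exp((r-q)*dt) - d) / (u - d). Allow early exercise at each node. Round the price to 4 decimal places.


dt = T/N = 0.375000
u = exp(sigma*sqrt(dt)) = 1.444009; d = 1/u = 0.692516
p = (exp((r-q)*dt) - d) / (u - d) = 0.410162
Discount per step: exp(-r*dt) = 0.994391
Stock lattice S(k, i) with i counting down-moves:
  k=0: S(0,0) = 105.4400
  k=1: S(1,0) = 152.2563; S(1,1) = 73.0189
  k=2: S(2,0) = 219.8596; S(2,1) = 105.4400; S(2,2) = 50.5668
Terminal payoffs V(N, i) = max(S_T - K, 0):
  V(2,0) = 113.039563; V(2,1) = 0.000000; V(2,2) = 0.000000
Backward induction: V(k, i) = exp(-r*dt) * [p * V(k+1, i) + (1-p) * V(k+1, i+1)]; then take max(V_cont, immediate exercise) for American.
  V(1,0) = exp(-r*dt) * [p*113.039563 + (1-p)*0.000000] = 46.104481; exercise = 45.436338; V(1,0) = max -> 46.104481
  V(1,1) = exp(-r*dt) * [p*0.000000 + (1-p)*0.000000] = 0.000000; exercise = 0.000000; V(1,1) = max -> 0.000000
  V(0,0) = exp(-r*dt) * [p*46.104481 + (1-p)*0.000000] = 18.804240; exercise = 0.000000; V(0,0) = max -> 18.804240

Answer: Price = V(0,0) = 18.8042


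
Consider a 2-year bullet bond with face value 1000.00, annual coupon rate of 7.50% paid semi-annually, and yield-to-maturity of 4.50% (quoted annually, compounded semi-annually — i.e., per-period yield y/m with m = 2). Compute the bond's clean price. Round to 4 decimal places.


Answer: Price = 1056.7711

Derivation:
Coupon per period c = face * coupon_rate / m = 37.500000
Periods per year m = 2; per-period yield y/m = 0.022500
Number of cashflows N = 4
Cashflows (t years, CF_t, discount factor 1/(1+y/m)^(m*t), PV):
  t = 0.5000: CF_t = 37.500000, DF = 0.977995, PV = 36.674817
  t = 1.0000: CF_t = 37.500000, DF = 0.956474, PV = 35.867791
  t = 1.5000: CF_t = 37.500000, DF = 0.935427, PV = 35.078525
  t = 2.0000: CF_t = 1037.500000, DF = 0.914843, PV = 949.149971
Price P = sum_t PV_t = 1056.771103


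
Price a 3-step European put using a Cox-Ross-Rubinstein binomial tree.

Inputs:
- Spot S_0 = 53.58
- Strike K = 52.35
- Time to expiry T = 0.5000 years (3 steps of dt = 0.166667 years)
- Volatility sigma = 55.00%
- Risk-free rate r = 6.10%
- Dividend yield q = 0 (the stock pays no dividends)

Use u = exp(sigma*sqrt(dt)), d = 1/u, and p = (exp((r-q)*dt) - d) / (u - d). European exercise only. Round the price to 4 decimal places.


Answer: Price = V(0,0) = 7.3704

Derivation:
dt = T/N = 0.166667
u = exp(sigma*sqrt(dt)) = 1.251742; d = 1/u = 0.798886
p = (exp((r-q)*dt) - d) / (u - d) = 0.466665
Discount per step: exp(-r*dt) = 0.989885
Stock lattice S(k, i) with i counting down-moves:
  k=0: S(0,0) = 53.5800
  k=1: S(1,0) = 67.0684; S(1,1) = 42.8043
  k=2: S(2,0) = 83.9523; S(2,1) = 53.5800; S(2,2) = 34.1958
  k=3: S(3,0) = 105.0867; S(3,1) = 67.0684; S(3,2) = 42.8043; S(3,3) = 27.3186
Terminal payoffs V(N, i) = max(K - S_T, 0):
  V(3,0) = 0.000000; V(3,1) = 0.000000; V(3,2) = 9.545668; V(3,3) = 25.031444
Backward induction: V(k, i) = exp(-r*dt) * [p * V(k+1, i) + (1-p) * V(k+1, i+1)].
  V(2,0) = exp(-r*dt) * [p*0.000000 + (1-p)*0.000000] = 0.000000
  V(2,1) = exp(-r*dt) * [p*0.000000 + (1-p)*9.545668] = 5.039541
  V(2,2) = exp(-r*dt) * [p*9.545668 + (1-p)*25.031444] = 17.624674
  V(1,0) = exp(-r*dt) * [p*0.000000 + (1-p)*5.039541] = 2.660576
  V(1,1) = exp(-r*dt) * [p*5.039541 + (1-p)*17.624674] = 11.632762
  V(0,0) = exp(-r*dt) * [p*2.660576 + (1-p)*11.632762] = 7.370440


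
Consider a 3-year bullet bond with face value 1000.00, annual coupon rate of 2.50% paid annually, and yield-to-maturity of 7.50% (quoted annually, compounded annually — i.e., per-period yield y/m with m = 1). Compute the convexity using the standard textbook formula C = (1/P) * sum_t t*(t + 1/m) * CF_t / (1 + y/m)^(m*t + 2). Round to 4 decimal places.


Answer: Convexity = 10.0236

Derivation:
Coupon per period c = face * coupon_rate / m = 25.000000
Periods per year m = 1; per-period yield y/m = 0.075000
Number of cashflows N = 3
Cashflows (t years, CF_t, discount factor 1/(1+y/m)^(m*t), PV):
  t = 1.0000: CF_t = 25.000000, DF = 0.930233, PV = 23.255814
  t = 2.0000: CF_t = 25.000000, DF = 0.865333, PV = 21.633315
  t = 3.0000: CF_t = 1025.000000, DF = 0.804961, PV = 825.084584
Price P = sum_t PV_t = 869.973713
Convexity numerator sum_t t*(t + 1/m) * CF_t / (1+y/m)^(m*t + 2):
  t = 1.0000: term = 40.248028
  t = 2.0000: term = 112.320079
  t = 3.0000: term = 8567.671178
Convexity = (1/P) * sum = 8720.239286 / 869.973713 = 10.023566


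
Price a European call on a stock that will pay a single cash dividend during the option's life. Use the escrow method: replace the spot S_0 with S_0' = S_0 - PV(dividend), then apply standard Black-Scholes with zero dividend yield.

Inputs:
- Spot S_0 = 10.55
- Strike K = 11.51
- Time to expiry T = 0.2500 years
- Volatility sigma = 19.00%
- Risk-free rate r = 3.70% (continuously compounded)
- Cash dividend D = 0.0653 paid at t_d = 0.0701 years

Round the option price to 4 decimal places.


Answer: Price = 0.1072

Derivation:
PV(D) = D * exp(-r * t_d) = 0.0653 * 0.99740966 = 0.06513085
S_0' = S_0 - PV(D) = 10.5500 - 0.06513085 = 10.48486915
d1 = (ln(S_0'/K) + (r + sigma^2/2)*T) / (sigma*sqrt(T)) = -0.83705830
d2 = d1 - sigma*sqrt(T) = -0.93205830
exp(-rT) = 0.99079265
N(d1) = 0.20127990; N(d2) = 0.17565320
C = S_0' * N(d1) - K * exp(-rT) * N(d2) = 10.48486915 * 0.20127990 - 11.5100 * 0.99079265 * 0.17565320 = 0.1072


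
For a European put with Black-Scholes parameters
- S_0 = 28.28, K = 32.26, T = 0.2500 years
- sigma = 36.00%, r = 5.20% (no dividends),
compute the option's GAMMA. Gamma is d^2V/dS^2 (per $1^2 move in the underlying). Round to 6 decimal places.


d1 = -0.5692957315; d2 = -0.7492957315
phi(d1) = 0.3392603921; exp(-qT) = 1.0000000000; exp(-rT) = 0.9870841350
Gamma = exp(-qT) * phi(d1) / (S * sigma * sqrt(T)) = 1.0000000000 * 0.3392603921 / (28.2800 * 0.3600 * 0.5000000000) = 0.066647

Answer: Gamma = 0.066647


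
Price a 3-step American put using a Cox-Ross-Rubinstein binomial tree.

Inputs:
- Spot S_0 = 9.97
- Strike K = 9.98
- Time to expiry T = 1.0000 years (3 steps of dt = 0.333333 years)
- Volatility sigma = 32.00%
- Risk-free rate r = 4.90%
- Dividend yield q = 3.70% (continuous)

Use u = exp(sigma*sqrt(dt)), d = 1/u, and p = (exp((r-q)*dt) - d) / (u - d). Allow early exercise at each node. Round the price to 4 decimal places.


Answer: Price = V(0,0) = 1.2859

Derivation:
dt = T/N = 0.333333
u = exp(sigma*sqrt(dt)) = 1.202920; d = 1/u = 0.831310
p = (exp((r-q)*dt) - d) / (u - d) = 0.464728
Discount per step: exp(-r*dt) = 0.983799
Stock lattice S(k, i) with i counting down-moves:
  k=0: S(0,0) = 9.9700
  k=1: S(1,0) = 11.9931; S(1,1) = 8.2882
  k=2: S(2,0) = 14.4268; S(2,1) = 9.9700; S(2,2) = 6.8900
  k=3: S(3,0) = 17.3542; S(3,1) = 11.9931; S(3,2) = 8.2882; S(3,3) = 5.7278
Terminal payoffs V(N, i) = max(K - S_T, 0):
  V(3,0) = 0.000000; V(3,1) = 0.000000; V(3,2) = 1.691836; V(3,3) = 4.252241
Backward induction: V(k, i) = exp(-r*dt) * [p * V(k+1, i) + (1-p) * V(k+1, i+1)]; then take max(V_cont, immediate exercise) for American.
  V(2,0) = exp(-r*dt) * [p*0.000000 + (1-p)*0.000000] = 0.000000; exercise = 0.000000; V(2,0) = max -> 0.000000
  V(2,1) = exp(-r*dt) * [p*0.000000 + (1-p)*1.691836] = 0.890920; exercise = 0.010000; V(2,1) = max -> 0.890920
  V(2,2) = exp(-r*dt) * [p*1.691836 + (1-p)*4.252241] = 3.012736; exercise = 3.089963; V(2,2) = max -> 3.089963
  V(1,0) = exp(-r*dt) * [p*0.000000 + (1-p)*0.890920] = 0.469158; exercise = 0.000000; V(1,0) = max -> 0.469158
  V(1,1) = exp(-r*dt) * [p*0.890920 + (1-p)*3.089963] = 2.034502; exercise = 1.691836; V(1,1) = max -> 2.034502
  V(0,0) = exp(-r*dt) * [p*0.469158 + (1-p)*2.034502] = 1.285868; exercise = 0.010000; V(0,0) = max -> 1.285868


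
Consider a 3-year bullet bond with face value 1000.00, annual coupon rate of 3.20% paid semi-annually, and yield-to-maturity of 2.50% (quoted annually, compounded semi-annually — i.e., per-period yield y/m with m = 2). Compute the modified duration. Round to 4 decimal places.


Answer: Modified duration = 2.8501

Derivation:
Coupon per period c = face * coupon_rate / m = 16.000000
Periods per year m = 2; per-period yield y/m = 0.012500
Number of cashflows N = 6
Cashflows (t years, CF_t, discount factor 1/(1+y/m)^(m*t), PV):
  t = 0.5000: CF_t = 16.000000, DF = 0.987654, PV = 15.802469
  t = 1.0000: CF_t = 16.000000, DF = 0.975461, PV = 15.607377
  t = 1.5000: CF_t = 16.000000, DF = 0.963418, PV = 15.414693
  t = 2.0000: CF_t = 16.000000, DF = 0.951524, PV = 15.224388
  t = 2.5000: CF_t = 16.000000, DF = 0.939777, PV = 15.036433
  t = 3.0000: CF_t = 1016.000000, DF = 0.928175, PV = 943.025674
Price P = sum_t PV_t = 1020.111035
First compute Macaulay numerator sum_t t * PV_t:
  t * PV_t at t = 0.5000: 7.901235
  t * PV_t at t = 1.0000: 15.607377
  t * PV_t at t = 1.5000: 23.122040
  t * PV_t at t = 2.0000: 30.448777
  t * PV_t at t = 2.5000: 37.591082
  t * PV_t at t = 3.0000: 2829.077022
Macaulay duration D = 2943.747533 / 1020.111035 = 2.885713
Modified duration = D / (1 + y/m) = 2.885713 / (1 + 0.012500) = 2.850087


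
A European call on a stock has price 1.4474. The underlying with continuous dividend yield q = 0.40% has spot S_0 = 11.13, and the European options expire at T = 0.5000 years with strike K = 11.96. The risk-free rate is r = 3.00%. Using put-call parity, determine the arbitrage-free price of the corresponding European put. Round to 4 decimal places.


Answer: Put price = 2.1216

Derivation:
Put-call parity: C - P = S_0 * exp(-qT) - K * exp(-rT).
S_0 * exp(-qT) = 11.1300 * 0.99800200 = 11.10776225
K * exp(-rT) = 11.9600 * 0.98511194 = 11.78193880
P = C - S*exp(-qT) + K*exp(-rT)
P = 1.4474 - 11.10776225 + 11.78193880 = 2.1216


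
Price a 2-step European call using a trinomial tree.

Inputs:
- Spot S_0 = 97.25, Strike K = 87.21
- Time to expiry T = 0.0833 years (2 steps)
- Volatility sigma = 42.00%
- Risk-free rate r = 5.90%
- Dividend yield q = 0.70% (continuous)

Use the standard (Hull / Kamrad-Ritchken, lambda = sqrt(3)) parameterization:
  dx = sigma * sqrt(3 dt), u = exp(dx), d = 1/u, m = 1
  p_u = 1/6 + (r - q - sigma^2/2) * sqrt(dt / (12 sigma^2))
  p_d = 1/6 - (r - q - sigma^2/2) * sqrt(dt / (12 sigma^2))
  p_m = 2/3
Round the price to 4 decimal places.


dt = T/N = 0.041650; dx = sigma*sqrt(3*dt) = 0.148463
u = exp(dx) = 1.160050; d = 1/u = 0.862032
p_u = 0.161589, p_m = 0.666667, p_d = 0.171744
Discount per step: exp(-r*dt) = 0.997546
Stock lattice S(k, j) with j the centered position index:
  k=0: S(0,+0) = 97.2500
  k=1: S(1,-1) = 83.8326; S(1,+0) = 97.2500; S(1,+1) = 112.8148
  k=2: S(2,-2) = 72.2664; S(2,-1) = 83.8326; S(2,+0) = 97.2500; S(2,+1) = 112.8148; S(2,+2) = 130.8708
Terminal payoffs V(N, j) = max(S_T - K, 0):
  V(2,-2) = 0.000000; V(2,-1) = 0.000000; V(2,+0) = 10.040000; V(2,+1) = 25.604819; V(2,+2) = 43.660780
Backward induction: V(k, j) = exp(-r*dt) * [p_u * V(k+1, j+1) + p_m * V(k+1, j) + p_d * V(k+1, j-1)]
  V(1,-1) = exp(-r*dt) * [p_u*10.040000 + p_m*0.000000 + p_d*0.000000] = 1.618370
  V(1,+0) = exp(-r*dt) * [p_u*25.604819 + p_m*10.040000 + p_d*0.000000] = 10.804204
  V(1,+1) = exp(-r*dt) * [p_u*43.660780 + p_m*25.604819 + p_d*10.040000] = 25.785847
  V(0,+0) = exp(-r*dt) * [p_u*25.785847 + p_m*10.804204 + p_d*1.618370] = 11.618868

Answer: Price = V(0,0) = 11.6189


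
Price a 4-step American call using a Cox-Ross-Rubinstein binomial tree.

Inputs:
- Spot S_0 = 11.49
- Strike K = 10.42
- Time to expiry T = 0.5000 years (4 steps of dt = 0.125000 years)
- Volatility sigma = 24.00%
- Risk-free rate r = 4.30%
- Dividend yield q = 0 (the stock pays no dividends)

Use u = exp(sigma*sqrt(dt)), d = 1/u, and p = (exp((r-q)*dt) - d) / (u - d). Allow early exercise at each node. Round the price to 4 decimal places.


dt = T/N = 0.125000
u = exp(sigma*sqrt(dt)) = 1.088557; d = 1/u = 0.918647
p = (exp((r-q)*dt) - d) / (u - d) = 0.510519
Discount per step: exp(-r*dt) = 0.994639
Stock lattice S(k, i) with i counting down-moves:
  k=0: S(0,0) = 11.4900
  k=1: S(1,0) = 12.5075; S(1,1) = 10.5553
  k=2: S(2,0) = 13.6151; S(2,1) = 11.4900; S(2,2) = 9.6966
  k=3: S(3,0) = 14.8209; S(3,1) = 12.5075; S(3,2) = 10.5553; S(3,3) = 8.9077
  k=4: S(4,0) = 16.1333; S(4,1) = 13.6151; S(4,2) = 11.4900; S(4,3) = 9.6966; S(4,4) = 8.1831
Terminal payoffs V(N, i) = max(S_T - K, 0):
  V(4,0) = 5.713347; V(4,1) = 3.195144; V(4,2) = 1.070000; V(4,3) = 0.000000; V(4,4) = 0.000000
Backward induction: V(k, i) = exp(-r*dt) * [p * V(k+1, i) + (1-p) * V(k+1, i+1)]; then take max(V_cont, immediate exercise) for American.
  V(3,0) = exp(-r*dt) * [p*5.713347 + (1-p)*3.195144] = 4.456716; exercise = 4.400858; V(3,0) = max -> 4.456716
  V(3,1) = exp(-r*dt) * [p*3.195144 + (1-p)*1.070000] = 2.143375; exercise = 2.087518; V(3,1) = max -> 2.143375
  V(3,2) = exp(-r*dt) * [p*1.070000 + (1-p)*0.000000] = 0.543327; exercise = 0.135260; V(3,2) = max -> 0.543327
  V(3,3) = exp(-r*dt) * [p*0.000000 + (1-p)*0.000000] = 0.000000; exercise = 0.000000; V(3,3) = max -> 0.000000
  V(2,0) = exp(-r*dt) * [p*4.456716 + (1-p)*2.143375] = 3.306559; exercise = 3.195144; V(2,0) = max -> 3.306559
  V(2,1) = exp(-r*dt) * [p*2.143375 + (1-p)*0.543327] = 1.352891; exercise = 1.070000; V(2,1) = max -> 1.352891
  V(2,2) = exp(-r*dt) * [p*0.543327 + (1-p)*0.000000] = 0.275892; exercise = 0.000000; V(2,2) = max -> 0.275892
  V(1,0) = exp(-r*dt) * [p*3.306559 + (1-p)*1.352891] = 2.337677; exercise = 2.087518; V(1,0) = max -> 2.337677
  V(1,1) = exp(-r*dt) * [p*1.352891 + (1-p)*0.275892] = 0.821294; exercise = 0.135260; V(1,1) = max -> 0.821294
  V(0,0) = exp(-r*dt) * [p*2.337677 + (1-p)*0.821294] = 1.586885; exercise = 1.070000; V(0,0) = max -> 1.586885

Answer: Price = V(0,0) = 1.5869


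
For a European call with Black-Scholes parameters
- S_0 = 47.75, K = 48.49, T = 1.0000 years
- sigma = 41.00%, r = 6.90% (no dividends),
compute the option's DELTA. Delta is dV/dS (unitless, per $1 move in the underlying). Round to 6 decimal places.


Answer: Delta = 0.631483

Derivation:
d1 = 0.3357840873; d2 = -0.0742159127
phi(d1) = 0.3770739300; exp(-qT) = 1.0000000000; exp(-rT) = 0.9333266801
N(d1) = 0.6314831547
Delta = exp(-qT) * N(d1) = 1.0000000000 * 0.6314831547 = 0.631483


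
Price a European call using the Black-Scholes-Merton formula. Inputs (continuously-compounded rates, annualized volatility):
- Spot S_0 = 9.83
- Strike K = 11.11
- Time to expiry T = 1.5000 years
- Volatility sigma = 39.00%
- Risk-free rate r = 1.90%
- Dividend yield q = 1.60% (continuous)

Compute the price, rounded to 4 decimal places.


d1 = (ln(S/K) + (r - q + 0.5*sigma^2) * T) / (sigma * sqrt(T)) = -0.00802191
d2 = d1 - sigma * sqrt(T) = -0.48567241
exp(-rT) = 0.97190229; exp(-qT) = 0.97628571
C = S_0 * exp(-qT) * N(d1) - K * exp(-rT) * N(d2)
N(d1) = 0.49679976; N(d2) = 0.31359972
C = 9.8300 * 0.97628571 * 0.49679976 - 11.1100 * 0.97190229 * 0.31359972 = 1.3815

Answer: Price = 1.3815
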